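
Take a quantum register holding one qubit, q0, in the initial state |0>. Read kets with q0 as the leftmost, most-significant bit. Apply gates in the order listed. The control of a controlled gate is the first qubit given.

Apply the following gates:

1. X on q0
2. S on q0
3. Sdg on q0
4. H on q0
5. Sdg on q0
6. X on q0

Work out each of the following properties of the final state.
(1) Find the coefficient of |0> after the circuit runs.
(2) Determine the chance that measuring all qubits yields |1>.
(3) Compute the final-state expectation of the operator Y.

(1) The final state's coefficient on |0> equals sqrt(2)*I/2.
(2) A full measurement returns |1> with probability 1/2.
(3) In the final state, Y has expectation -1.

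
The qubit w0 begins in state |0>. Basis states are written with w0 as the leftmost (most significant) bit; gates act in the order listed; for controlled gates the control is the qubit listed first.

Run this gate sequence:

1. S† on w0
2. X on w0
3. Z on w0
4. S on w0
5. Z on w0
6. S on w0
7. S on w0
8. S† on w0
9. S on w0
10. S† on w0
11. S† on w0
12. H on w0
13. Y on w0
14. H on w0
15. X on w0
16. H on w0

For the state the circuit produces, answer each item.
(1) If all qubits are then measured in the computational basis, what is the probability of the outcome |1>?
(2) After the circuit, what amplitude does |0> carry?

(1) A full measurement returns |1> with probability 1/2. Key observation: steps 6-11 multiply out to the identity, so the circuit reduces to the remaining gates.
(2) |0> carries amplitude -sqrt(2)/2 in the final state.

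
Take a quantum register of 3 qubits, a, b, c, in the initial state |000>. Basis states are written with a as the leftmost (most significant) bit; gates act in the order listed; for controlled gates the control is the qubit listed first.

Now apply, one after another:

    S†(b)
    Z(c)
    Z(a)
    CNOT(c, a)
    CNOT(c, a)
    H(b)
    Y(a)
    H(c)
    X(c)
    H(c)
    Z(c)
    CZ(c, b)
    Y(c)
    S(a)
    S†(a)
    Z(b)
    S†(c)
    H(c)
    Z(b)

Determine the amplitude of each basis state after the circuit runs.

The resulting statevector has amplitude 0 on |000>, 0 on |001>, 0 on |010>, 0 on |011>, I/2 on |100>, -I/2 on |101>, I/2 on |110>, -I/2 on |111>.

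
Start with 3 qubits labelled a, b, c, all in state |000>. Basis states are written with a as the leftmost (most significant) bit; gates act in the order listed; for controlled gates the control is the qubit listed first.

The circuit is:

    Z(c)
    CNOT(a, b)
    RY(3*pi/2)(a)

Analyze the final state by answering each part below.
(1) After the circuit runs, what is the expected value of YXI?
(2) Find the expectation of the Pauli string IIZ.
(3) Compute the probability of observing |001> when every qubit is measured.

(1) In the final state, YXI has expectation 0.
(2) The expectation value of IIZ is 1.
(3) The probability of measuring |001> is 0.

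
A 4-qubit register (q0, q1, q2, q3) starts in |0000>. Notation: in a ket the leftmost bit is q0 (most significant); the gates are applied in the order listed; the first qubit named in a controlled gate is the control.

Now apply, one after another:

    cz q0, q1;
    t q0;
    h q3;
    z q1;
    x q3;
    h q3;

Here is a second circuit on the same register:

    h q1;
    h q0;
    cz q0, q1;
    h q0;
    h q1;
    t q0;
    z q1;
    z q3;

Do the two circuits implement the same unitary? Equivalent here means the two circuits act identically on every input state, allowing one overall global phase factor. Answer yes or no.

No, they are not equivalent — no single phase factor reconciles the two unitaries.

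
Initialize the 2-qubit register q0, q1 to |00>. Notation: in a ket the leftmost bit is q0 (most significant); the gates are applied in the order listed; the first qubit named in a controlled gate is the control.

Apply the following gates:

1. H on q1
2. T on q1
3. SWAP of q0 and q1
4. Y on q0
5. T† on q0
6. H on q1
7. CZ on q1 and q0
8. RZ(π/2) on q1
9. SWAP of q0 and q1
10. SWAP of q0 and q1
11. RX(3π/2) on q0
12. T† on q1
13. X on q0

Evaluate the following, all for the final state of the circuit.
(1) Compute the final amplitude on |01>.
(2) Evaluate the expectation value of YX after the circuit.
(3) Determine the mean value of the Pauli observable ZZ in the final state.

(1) The final state's coefficient on |01> equals 0. Key observation: gates 9-10 undo each other exactly, leaving only the rest of the circuit to track.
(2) In the final state, YX has expectation -sqrt(2)/2.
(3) The expectation value of ZZ is 1.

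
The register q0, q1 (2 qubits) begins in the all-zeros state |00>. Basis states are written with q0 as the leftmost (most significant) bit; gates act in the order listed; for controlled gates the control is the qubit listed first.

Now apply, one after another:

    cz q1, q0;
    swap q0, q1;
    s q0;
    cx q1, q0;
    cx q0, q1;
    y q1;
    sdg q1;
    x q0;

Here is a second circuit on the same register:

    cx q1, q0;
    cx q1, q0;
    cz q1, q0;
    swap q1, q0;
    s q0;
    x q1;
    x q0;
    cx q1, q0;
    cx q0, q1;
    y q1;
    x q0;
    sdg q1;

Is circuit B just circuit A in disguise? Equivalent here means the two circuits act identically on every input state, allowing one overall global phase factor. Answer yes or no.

No: there is an input state on which the two circuits produce genuinely different outputs (not merely differing by a phase).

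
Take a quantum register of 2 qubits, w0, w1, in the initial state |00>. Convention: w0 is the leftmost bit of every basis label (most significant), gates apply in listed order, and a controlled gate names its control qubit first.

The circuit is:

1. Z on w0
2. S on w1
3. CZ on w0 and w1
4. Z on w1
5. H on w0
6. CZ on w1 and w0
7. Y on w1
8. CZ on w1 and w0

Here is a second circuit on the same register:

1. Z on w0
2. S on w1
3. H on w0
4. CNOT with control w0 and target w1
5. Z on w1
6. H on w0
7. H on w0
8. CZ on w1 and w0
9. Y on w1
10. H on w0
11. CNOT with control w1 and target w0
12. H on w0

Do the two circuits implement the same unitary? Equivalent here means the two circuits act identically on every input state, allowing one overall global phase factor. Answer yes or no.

No, they are not equivalent — no single phase factor reconciles the two unitaries.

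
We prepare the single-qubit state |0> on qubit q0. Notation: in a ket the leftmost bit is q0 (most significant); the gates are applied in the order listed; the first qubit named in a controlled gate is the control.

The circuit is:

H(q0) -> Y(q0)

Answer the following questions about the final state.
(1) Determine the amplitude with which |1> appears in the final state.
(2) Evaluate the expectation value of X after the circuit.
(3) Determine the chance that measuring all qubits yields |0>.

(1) The final state's coefficient on |1> equals sqrt(2)*I/2.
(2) The observable X averages to -1.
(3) A full measurement returns |0> with probability 1/2.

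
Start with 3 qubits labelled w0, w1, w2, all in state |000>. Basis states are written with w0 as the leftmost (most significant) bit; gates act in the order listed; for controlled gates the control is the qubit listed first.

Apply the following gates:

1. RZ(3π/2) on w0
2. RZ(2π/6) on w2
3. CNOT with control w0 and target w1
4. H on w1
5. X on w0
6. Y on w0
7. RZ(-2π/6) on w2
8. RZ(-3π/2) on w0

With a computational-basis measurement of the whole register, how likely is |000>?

Outcome |000> occurs with probability 1/2.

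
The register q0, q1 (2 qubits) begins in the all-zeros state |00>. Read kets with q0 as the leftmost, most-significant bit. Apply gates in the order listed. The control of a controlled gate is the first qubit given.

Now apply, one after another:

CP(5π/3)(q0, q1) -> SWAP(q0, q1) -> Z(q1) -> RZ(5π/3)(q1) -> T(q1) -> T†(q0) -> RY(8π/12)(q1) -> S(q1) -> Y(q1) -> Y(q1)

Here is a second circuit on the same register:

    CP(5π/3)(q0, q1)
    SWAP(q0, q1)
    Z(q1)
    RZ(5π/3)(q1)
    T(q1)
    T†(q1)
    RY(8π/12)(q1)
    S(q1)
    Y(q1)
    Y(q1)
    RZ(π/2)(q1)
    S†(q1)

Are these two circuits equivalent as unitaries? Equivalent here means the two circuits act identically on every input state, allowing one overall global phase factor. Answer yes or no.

No, they are not equivalent — no single phase factor reconciles the two unitaries.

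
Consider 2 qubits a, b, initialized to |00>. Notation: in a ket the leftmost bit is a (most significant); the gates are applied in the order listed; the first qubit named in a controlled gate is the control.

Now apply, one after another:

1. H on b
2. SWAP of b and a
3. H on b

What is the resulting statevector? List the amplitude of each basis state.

After the circuit, the state carries amplitude 1/2 on |00>, 1/2 on |01>, 1/2 on |10>, 1/2 on |11>.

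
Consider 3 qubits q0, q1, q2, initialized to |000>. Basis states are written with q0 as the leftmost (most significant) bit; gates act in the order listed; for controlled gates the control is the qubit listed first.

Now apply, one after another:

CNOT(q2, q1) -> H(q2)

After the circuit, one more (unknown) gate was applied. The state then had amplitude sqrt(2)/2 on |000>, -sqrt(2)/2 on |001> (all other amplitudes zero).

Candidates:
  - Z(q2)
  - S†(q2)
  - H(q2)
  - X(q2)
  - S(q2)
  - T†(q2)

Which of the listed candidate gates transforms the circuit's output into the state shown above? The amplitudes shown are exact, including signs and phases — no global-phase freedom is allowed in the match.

The unique candidate consistent with the amplitudes is Z(q2).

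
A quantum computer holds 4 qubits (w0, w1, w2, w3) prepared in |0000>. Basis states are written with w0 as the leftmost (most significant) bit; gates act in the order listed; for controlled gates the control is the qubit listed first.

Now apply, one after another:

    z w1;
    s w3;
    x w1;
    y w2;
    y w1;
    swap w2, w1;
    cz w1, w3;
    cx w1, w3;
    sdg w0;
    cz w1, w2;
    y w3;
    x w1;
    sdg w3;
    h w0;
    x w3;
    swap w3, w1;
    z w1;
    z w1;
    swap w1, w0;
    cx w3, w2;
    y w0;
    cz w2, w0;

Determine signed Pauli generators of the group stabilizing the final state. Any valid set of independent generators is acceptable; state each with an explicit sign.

One valid set of independent stabilizer generators is +IXII, +ZIII, +IIZI, +IIIZ (any independent generating set of the same group is equally correct).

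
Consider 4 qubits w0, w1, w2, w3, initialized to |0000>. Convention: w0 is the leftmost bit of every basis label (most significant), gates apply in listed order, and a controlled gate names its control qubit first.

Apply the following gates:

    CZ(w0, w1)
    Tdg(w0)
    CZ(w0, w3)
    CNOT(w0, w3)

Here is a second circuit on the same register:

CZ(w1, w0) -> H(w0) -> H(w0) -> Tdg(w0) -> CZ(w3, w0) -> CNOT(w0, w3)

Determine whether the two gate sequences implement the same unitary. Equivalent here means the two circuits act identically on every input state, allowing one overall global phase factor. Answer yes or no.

Yes: on every input state the two circuits agree up to one overall phase factor.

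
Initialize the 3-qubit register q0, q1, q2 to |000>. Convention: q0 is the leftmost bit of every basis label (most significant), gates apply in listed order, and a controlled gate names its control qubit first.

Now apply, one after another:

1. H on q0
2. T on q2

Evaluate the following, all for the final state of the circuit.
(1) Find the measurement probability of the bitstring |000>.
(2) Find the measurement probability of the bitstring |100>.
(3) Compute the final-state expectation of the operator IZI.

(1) The probability of measuring |000> is 1/2.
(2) Outcome |100> occurs with probability 1/2.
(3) In the final state, IZI has expectation 1.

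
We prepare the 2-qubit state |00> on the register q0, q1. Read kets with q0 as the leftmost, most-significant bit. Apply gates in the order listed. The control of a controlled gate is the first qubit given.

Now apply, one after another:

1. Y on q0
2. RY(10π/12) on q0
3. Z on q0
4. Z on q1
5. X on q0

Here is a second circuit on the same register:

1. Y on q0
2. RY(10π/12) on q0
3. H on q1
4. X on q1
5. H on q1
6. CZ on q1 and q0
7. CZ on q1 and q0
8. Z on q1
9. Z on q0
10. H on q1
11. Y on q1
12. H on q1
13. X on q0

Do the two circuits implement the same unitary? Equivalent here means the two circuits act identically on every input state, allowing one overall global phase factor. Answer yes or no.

No: there is an input state on which the two circuits produce genuinely different outputs (not merely differing by a phase).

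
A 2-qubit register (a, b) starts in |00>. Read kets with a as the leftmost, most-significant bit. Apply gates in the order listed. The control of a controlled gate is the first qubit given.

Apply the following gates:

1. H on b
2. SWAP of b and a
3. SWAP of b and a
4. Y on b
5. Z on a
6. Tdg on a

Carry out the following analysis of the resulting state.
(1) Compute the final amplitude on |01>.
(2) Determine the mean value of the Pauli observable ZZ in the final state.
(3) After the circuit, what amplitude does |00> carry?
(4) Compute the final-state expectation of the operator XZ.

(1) |01> carries amplitude sqrt(2)*I/2 in the final state. Key observation: steps 2-3 multiply out to the identity, so the circuit reduces to the remaining gates.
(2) The observable ZZ averages to 0.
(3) The amplitude on |00> is -sqrt(2)*I/2.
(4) The expectation value of XZ is 0.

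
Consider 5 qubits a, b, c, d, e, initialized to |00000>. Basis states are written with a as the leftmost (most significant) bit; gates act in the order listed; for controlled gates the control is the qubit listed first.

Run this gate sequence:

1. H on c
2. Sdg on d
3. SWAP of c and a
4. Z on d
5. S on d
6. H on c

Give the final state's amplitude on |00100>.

|00100> carries amplitude 1/2 in the final state.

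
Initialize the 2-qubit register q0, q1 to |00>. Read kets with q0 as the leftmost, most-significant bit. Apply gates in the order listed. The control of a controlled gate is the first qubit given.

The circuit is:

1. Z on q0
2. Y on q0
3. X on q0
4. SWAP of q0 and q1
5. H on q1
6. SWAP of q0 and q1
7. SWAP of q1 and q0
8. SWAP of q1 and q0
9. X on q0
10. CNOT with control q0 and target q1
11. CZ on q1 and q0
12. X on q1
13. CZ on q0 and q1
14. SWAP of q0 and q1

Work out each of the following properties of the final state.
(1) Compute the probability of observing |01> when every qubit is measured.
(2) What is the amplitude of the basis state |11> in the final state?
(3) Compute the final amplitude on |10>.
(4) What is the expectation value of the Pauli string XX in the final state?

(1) A full measurement returns |01> with probability 1/2. Key observation: the block from step 7 through step 8 cancels to the identity and can be dropped.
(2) The final state's coefficient on |11> equals 0.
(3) |10> carries amplitude sqrt(2)*I/2 in the final state.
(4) In the final state, XX has expectation -1.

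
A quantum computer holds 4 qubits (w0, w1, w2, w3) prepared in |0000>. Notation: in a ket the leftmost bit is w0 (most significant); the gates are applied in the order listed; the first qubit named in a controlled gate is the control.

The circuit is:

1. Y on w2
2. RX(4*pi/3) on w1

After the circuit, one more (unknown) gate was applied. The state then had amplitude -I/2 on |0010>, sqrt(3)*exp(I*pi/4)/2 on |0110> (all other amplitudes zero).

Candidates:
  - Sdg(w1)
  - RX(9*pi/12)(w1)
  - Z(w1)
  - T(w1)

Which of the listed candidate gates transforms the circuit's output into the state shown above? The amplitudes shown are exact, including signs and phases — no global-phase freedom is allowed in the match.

The applied gate was T(w1).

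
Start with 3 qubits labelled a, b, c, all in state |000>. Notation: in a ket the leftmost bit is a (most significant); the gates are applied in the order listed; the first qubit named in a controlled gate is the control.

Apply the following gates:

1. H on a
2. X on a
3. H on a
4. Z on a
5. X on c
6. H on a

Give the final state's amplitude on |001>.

The final state's coefficient on |001> equals sqrt(2)/2. Key observation: the block from step 1 through step 4 cancels to the identity and can be dropped.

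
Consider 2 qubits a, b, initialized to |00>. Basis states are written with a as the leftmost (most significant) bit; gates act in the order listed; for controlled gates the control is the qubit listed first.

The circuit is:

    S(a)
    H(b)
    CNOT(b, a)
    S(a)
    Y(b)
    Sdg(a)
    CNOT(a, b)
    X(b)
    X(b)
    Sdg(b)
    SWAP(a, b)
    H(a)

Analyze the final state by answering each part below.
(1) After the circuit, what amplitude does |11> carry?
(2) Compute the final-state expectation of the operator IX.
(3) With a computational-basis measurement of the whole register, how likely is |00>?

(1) The final state's coefficient on |11> equals 1/2.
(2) In the final state, IX has expectation -1.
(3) A full measurement returns |00> with probability 1/4.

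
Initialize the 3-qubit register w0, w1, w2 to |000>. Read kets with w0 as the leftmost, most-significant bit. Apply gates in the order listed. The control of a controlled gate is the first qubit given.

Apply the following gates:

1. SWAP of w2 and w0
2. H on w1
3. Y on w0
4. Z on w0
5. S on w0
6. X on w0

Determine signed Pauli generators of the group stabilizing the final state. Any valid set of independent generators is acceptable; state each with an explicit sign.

One valid set of independent stabilizer generators is +IXI, +ZII, +IIZ (any independent generating set of the same group is equally correct).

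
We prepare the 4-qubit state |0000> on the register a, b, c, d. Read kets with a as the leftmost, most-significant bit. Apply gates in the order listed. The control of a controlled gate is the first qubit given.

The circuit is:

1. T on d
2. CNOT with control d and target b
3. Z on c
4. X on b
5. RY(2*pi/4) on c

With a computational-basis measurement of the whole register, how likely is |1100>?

A full measurement returns |1100> with probability 0.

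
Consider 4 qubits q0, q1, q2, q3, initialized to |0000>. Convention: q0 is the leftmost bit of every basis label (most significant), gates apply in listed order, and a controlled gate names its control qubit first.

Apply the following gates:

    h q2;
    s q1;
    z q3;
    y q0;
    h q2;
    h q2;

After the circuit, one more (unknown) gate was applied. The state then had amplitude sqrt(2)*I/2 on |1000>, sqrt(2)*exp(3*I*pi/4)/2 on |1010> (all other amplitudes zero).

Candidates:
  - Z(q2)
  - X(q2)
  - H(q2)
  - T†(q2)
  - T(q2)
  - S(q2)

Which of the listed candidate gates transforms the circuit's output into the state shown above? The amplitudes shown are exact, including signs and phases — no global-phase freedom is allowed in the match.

The unique candidate consistent with the amplitudes is T(q2).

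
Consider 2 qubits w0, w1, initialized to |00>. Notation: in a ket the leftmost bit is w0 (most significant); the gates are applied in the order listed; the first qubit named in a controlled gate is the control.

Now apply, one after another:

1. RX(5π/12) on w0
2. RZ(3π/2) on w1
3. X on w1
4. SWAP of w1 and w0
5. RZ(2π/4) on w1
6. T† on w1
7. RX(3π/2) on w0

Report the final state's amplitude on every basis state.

The resulting statevector has amplitude I*sqrt(12 - 6*sqrt(2))/8 + I*sqrt(2*sqrt(2) + 4)/8 on |00>, (-sqrt(4 - 2*sqrt(2))/8 + sqrt(6*sqrt(2) + 12)/8)*exp(I*pi/4) on |01>, sqrt(12 - 6*sqrt(2))/8 + sqrt(2*sqrt(2) + 4)/8 on |10>, (-sqrt(6*sqrt(2) + 12)/8 + sqrt(4 - 2*sqrt(2))/8)*exp(3*I*pi/4) on |11>.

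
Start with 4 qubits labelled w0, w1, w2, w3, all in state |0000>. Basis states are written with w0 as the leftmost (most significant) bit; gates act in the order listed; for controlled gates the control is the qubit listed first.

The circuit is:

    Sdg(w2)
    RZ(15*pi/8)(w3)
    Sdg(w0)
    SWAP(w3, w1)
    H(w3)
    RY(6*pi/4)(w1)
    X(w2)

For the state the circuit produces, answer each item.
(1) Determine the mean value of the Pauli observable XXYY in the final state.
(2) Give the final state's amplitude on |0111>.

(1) The observable XXYY averages to 0.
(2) The final state's coefficient on |0111> equals -exp(I*pi/16)/2.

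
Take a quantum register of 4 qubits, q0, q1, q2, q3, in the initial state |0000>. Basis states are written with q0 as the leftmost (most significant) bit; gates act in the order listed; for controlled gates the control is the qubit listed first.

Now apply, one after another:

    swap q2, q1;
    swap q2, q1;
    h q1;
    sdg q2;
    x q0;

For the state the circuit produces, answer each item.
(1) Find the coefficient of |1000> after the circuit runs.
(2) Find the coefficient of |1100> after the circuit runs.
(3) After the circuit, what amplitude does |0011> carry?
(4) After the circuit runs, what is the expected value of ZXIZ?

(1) The amplitude on |1000> is sqrt(2)/2. Key observation: steps 1-2 multiply out to the identity, so the circuit reduces to the remaining gates.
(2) The final state's coefficient on |1100> equals sqrt(2)/2.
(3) The final state's coefficient on |0011> equals 0.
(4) In the final state, ZXIZ has expectation -1.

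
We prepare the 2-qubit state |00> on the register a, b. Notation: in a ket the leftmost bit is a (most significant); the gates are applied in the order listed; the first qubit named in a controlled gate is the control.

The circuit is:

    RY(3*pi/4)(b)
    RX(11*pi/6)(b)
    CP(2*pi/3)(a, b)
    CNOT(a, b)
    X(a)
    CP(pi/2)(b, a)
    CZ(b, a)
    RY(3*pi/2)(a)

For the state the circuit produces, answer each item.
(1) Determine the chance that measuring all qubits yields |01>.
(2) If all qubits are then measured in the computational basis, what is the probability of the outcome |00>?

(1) The probability of measuring |01> is sqrt(6)/16 + 1/4.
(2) The probability of measuring |00> is 1/4 - sqrt(6)/16.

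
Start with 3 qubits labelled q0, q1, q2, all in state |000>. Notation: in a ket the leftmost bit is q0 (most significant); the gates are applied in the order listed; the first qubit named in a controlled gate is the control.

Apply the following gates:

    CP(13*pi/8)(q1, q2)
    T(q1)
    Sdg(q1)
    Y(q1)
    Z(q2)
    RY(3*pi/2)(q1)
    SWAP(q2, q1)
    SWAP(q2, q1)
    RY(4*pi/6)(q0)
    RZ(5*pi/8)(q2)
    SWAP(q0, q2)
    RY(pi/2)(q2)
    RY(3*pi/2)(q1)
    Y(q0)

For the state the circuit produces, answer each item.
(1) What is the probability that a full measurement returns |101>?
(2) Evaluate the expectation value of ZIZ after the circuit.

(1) A full measurement returns |101> with probability sqrt(3)/4 + 1/2. Key observation: steps 7-8 multiply out to the identity, so the circuit reduces to the remaining gates.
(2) In the final state, ZIZ has expectation sqrt(3)/2.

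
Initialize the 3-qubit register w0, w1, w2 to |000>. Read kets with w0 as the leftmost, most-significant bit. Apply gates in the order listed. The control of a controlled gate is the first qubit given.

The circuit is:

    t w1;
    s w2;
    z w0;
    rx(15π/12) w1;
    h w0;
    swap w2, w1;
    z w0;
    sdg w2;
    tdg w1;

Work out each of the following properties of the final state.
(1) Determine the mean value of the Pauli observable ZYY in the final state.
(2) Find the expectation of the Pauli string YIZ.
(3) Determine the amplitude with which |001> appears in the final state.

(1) The expectation value of ZYY is 0.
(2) The observable YIZ averages to 0.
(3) The amplitude on |001> is -sqrt(2*sqrt(2) + 4)/4.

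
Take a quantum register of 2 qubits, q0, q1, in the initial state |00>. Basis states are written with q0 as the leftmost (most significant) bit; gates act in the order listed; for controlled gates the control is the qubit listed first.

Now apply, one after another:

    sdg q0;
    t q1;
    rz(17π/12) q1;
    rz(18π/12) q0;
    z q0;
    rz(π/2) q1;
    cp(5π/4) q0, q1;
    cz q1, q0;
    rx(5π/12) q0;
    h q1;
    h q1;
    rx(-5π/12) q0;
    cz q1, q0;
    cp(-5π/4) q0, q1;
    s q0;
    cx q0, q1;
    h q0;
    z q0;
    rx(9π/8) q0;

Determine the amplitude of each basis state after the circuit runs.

The resulting statevector has amplitude sqrt(2)*(-sin(pi/16) + I*cos(pi/16))*exp(7*I*pi/24)/2 on |00>, 0 on |01>, sqrt(2)*(sin(pi/16) - I*cos(pi/16))*exp(7*I*pi/24)/2 on |10>, 0 on |11>. Key observation: the block from step 7 through step 14 cancels to the identity and can be dropped.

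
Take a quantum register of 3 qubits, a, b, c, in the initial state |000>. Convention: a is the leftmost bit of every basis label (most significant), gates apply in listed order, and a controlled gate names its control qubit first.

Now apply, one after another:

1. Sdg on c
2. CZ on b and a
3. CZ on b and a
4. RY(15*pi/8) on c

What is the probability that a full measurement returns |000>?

Outcome |000> occurs with probability cos(pi/16)**2. Key observation: steps 2-3 multiply out to the identity, so the circuit reduces to the remaining gates.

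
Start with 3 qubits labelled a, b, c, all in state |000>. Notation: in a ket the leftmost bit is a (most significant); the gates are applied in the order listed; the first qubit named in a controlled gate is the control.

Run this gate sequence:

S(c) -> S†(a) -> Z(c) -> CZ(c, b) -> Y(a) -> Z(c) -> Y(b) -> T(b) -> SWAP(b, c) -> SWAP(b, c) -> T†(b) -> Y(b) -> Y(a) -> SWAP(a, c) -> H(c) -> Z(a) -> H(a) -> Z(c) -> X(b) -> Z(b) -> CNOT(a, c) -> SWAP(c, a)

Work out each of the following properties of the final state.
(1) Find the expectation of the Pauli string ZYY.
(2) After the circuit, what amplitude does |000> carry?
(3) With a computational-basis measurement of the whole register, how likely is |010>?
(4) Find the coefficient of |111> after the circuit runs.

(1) The observable ZYY averages to 0. Key observation: the block from step 7 through step 12 cancels to the identity and can be dropped.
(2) The final state's coefficient on |000> equals 0.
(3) Outcome |010> occurs with probability 1/4.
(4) The amplitude on |111> is -1/2.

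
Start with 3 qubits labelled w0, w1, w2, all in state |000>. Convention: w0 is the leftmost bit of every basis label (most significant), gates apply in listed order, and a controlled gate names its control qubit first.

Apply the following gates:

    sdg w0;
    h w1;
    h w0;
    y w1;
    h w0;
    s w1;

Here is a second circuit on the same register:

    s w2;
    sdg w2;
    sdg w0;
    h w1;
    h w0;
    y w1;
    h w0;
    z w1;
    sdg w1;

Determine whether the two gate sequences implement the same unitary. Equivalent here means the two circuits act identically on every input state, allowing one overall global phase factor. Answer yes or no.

Yes: on every input state the two circuits agree up to one overall phase factor.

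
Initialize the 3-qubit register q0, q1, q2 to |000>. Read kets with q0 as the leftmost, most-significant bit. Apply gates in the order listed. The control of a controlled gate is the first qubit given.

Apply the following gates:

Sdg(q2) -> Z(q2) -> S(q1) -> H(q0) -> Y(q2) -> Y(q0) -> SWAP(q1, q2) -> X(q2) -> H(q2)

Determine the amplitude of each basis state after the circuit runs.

The final amplitudes are 0 on |000>, 0 on |001>, 1/2 on |010>, -1/2 on |011>, 0 on |100>, 0 on |101>, -1/2 on |110>, 1/2 on |111>.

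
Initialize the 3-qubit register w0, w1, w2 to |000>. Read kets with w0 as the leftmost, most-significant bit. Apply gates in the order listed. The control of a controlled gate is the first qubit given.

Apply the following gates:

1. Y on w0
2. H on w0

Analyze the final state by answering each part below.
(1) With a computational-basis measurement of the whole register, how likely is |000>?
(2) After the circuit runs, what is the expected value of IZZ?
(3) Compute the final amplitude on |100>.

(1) Outcome |000> occurs with probability 1/2.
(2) The observable IZZ averages to 1.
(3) |100> carries amplitude -sqrt(2)*I/2 in the final state.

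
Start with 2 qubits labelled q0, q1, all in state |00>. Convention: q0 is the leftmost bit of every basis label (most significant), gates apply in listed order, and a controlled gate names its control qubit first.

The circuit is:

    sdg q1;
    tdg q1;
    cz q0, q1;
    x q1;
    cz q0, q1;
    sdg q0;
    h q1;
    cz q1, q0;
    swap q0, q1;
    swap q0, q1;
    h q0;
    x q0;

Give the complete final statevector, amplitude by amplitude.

The final amplitudes are 1/2 on |00>, -1/2 on |01>, 1/2 on |10>, -1/2 on |11>.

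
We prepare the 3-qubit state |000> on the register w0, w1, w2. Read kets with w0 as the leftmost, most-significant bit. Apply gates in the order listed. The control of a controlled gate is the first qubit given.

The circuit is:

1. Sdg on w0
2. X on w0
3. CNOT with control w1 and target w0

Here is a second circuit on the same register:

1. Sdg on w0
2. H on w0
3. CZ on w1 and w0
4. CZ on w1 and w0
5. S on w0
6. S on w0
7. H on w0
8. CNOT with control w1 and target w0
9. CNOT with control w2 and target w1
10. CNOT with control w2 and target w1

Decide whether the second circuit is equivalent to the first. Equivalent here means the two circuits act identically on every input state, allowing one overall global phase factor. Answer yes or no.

Yes: on every input state the two circuits agree up to one overall phase factor.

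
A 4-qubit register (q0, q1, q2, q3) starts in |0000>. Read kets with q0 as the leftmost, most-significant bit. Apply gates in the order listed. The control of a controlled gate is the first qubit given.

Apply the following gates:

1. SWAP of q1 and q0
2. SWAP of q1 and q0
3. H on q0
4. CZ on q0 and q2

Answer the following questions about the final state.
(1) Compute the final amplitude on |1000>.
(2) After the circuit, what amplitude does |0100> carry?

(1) The amplitude on |1000> is sqrt(2)/2.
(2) The amplitude on |0100> is 0.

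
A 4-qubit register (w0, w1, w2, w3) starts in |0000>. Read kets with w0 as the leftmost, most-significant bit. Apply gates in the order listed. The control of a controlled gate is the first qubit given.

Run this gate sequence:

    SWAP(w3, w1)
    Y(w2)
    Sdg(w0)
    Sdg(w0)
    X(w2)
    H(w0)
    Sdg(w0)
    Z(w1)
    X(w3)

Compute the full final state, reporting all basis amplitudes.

After the circuit, the state carries amplitude sqrt(2)*I/2 on |0001>, sqrt(2)/2 on |1001>, and 0 on every other basis state.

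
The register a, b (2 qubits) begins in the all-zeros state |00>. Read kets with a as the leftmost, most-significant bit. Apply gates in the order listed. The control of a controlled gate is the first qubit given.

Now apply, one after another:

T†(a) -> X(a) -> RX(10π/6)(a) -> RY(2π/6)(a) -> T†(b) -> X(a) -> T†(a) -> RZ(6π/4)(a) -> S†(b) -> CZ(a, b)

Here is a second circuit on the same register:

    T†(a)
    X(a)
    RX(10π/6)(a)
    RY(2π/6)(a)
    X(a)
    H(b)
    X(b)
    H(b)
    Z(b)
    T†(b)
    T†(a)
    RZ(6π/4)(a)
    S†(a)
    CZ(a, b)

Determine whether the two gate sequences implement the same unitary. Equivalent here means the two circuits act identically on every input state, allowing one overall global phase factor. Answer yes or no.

No, they are not equivalent — no single phase factor reconciles the two unitaries.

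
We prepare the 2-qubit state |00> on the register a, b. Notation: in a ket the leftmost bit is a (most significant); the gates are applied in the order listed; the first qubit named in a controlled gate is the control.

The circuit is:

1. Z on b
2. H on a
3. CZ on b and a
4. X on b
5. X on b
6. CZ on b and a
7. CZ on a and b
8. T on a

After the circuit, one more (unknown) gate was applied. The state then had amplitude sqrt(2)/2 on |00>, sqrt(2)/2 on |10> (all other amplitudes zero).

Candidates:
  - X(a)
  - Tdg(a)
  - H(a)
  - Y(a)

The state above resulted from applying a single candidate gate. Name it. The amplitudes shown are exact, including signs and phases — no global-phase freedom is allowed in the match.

It was Tdg(a) that produced the state shown. Key observation: steps 3-6 multiply out to the identity, so the circuit reduces to the remaining gates.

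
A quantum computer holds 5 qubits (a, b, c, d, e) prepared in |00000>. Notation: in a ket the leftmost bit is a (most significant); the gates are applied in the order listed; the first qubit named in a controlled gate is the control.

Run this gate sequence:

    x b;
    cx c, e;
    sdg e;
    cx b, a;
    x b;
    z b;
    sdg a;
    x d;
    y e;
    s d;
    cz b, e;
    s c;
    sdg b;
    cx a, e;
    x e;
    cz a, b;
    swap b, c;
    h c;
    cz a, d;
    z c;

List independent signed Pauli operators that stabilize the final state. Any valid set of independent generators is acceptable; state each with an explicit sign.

The final state is stabilized by the group generated by -IIXII, -ZIIII, +IZIII, -IIIZI, -IIIIZ; other independent generating sets are equally valid.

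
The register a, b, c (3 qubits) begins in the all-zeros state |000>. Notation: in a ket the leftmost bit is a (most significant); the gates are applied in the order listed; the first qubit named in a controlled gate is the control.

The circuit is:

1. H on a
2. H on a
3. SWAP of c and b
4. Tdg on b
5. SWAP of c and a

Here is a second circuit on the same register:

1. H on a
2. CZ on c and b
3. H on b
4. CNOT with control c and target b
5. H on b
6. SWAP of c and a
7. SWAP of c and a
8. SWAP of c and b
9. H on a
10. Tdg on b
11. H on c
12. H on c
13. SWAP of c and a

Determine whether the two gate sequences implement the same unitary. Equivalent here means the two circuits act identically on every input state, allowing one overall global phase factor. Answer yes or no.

Yes: on every input state the two circuits agree up to one overall phase factor.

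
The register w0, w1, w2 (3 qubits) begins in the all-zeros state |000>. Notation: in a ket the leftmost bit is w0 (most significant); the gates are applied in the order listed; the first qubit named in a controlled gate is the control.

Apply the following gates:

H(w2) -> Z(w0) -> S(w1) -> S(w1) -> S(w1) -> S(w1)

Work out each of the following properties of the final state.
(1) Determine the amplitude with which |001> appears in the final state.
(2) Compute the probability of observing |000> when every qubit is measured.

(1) The amplitude on |001> is sqrt(2)/2. Key observation: gates 3-6 undo each other exactly, leaving only the rest of the circuit to track.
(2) Outcome |000> occurs with probability 1/2.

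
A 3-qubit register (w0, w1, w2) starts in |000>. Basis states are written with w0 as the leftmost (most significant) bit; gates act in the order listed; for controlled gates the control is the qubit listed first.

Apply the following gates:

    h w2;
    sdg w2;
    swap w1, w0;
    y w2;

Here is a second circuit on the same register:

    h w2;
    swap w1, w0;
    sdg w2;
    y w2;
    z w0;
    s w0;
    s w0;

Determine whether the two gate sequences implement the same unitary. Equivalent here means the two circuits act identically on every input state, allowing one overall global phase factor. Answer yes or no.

Yes: on every input state the two circuits agree up to one overall phase factor.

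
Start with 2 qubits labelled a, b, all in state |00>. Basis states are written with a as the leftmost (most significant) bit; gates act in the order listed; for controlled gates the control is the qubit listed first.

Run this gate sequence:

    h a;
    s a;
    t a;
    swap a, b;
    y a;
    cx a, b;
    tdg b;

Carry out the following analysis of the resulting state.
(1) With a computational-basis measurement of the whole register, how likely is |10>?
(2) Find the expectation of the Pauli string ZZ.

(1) A full measurement returns |10> with probability 1/2.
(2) In the final state, ZZ has expectation 0.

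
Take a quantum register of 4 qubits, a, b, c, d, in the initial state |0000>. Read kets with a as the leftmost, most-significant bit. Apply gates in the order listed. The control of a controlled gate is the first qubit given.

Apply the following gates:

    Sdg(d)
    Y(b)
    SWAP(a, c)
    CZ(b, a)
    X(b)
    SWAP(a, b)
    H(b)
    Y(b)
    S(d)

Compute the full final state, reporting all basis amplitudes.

The resulting statevector has amplitude sqrt(2)/2 on |0000>, -sqrt(2)/2 on |0100>, and 0 on every other basis state.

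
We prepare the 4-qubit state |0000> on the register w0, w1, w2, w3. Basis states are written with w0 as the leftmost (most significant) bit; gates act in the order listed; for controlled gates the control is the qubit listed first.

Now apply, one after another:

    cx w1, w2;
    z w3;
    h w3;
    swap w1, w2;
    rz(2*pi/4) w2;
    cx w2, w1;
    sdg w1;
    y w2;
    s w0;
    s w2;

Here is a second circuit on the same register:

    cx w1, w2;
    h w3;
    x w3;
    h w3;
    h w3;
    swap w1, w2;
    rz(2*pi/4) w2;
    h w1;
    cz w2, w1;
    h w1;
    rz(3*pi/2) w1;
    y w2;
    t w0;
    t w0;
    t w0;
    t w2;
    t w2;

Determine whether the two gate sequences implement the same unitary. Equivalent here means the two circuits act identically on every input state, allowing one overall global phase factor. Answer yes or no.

No: there is an input state on which the two circuits produce genuinely different outputs (not merely differing by a phase).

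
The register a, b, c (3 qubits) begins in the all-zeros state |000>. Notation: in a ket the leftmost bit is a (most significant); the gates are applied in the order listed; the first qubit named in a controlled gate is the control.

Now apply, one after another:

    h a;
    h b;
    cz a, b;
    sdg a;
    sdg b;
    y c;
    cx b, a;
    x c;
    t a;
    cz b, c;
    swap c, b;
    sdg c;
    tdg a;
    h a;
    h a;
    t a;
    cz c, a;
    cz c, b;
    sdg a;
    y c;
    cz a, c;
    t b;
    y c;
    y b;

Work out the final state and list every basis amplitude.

After the circuit, the state carries amplitude 0 on |000>, 0 on |001>, -1/2 on |010>, I/2 on |011>, 0 on |100>, 0 on |101>, -exp(I*pi/4)/2 on |110>, exp(3*I*pi/4)/2 on |111>. Key observation: gates 13-16 undo each other exactly, leaving only the rest of the circuit to track.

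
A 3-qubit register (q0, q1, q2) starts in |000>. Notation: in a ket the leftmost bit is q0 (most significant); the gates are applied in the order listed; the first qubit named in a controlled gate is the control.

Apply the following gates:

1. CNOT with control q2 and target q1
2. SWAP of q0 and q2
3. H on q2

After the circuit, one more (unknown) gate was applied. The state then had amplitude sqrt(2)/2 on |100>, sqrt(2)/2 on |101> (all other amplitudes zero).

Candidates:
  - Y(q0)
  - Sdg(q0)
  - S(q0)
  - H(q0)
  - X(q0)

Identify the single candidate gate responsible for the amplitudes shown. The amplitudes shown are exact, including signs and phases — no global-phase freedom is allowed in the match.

The unique candidate consistent with the amplitudes is X(q0).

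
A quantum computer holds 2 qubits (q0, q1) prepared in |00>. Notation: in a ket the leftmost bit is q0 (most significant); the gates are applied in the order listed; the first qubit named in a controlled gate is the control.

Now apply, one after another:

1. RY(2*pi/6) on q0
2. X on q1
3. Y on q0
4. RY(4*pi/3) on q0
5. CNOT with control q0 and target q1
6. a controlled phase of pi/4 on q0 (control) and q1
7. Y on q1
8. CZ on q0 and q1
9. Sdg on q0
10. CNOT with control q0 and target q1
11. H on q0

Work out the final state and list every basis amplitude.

After the circuit, the state carries amplitude -sqrt(2)/4 + sqrt(6)*I/4 on |00>, 0 on |01>, -sqrt(2)/4 - sqrt(6)*I/4 on |10>, 0 on |11>.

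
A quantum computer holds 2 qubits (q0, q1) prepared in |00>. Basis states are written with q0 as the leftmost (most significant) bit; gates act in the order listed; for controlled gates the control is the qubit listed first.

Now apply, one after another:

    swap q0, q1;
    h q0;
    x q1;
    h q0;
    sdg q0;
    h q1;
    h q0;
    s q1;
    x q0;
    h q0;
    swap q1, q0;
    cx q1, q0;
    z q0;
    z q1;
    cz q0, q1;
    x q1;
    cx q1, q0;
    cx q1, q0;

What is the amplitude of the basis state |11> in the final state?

|11> carries amplitude sqrt(2)*I/2 in the final state.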